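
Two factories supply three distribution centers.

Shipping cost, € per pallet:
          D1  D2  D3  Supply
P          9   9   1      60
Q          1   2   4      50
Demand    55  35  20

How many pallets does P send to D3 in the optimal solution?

20

Optimal shipments:
  P->D1: 5 pallets
  P->D2: 35 pallets
  P->D3: 20 pallets
  Q->D1: 50 pallets
Total cost = €430.
So P→D3 carries 20 pallets.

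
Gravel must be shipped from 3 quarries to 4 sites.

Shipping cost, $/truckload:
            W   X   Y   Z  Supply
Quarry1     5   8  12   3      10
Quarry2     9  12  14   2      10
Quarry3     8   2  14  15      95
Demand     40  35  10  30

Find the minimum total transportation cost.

Optimal allocation:
  Quarry1->Z: 10 × $3 = $30
  Quarry2->Z: 10 × $2 = $20
  Quarry3->W: 40 × $8 = $320
  Quarry3->X: 35 × $2 = $70
  Quarry3->Y: 10 × $14 = $140
  Quarry3->Z: 10 × $15 = $150
Total = 30 + 20 + 320 + 70 + 140 + 150 = $730.
(Supply check: Quarry1 ships 10; Quarry2 ships 10; Quarry3 ships 95.)

730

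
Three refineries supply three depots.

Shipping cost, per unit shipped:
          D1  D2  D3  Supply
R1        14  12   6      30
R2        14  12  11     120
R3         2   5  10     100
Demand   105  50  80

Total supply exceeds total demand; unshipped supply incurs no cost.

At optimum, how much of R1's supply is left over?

0

Minimum-cost shipments:
  R1 to D3: 30 × 6 = 180
  R2 to D1: 5 × 14 = 70
  R2 to D2: 50 × 12 = 600
  R2 to D3: 50 × 11 = 550
  R3 to D1: 100 × 2 = 200
Total cost = 1600.
R1 ships 30 of its 30, leaving 0.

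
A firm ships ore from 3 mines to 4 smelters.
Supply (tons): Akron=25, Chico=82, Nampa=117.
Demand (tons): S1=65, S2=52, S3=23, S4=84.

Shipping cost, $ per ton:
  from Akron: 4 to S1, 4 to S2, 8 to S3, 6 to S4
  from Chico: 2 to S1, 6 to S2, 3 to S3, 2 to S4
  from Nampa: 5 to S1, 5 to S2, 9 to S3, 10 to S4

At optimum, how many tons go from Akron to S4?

25

The minimum-cost plan:
  Akron→S4: 25 × $6 = $150
  Chico→S3: 23 × $3 = $69
  Chico→S4: 59 × $2 = $118
  Nampa→S1: 65 × $5 = $325
  Nampa→S2: 52 × $5 = $260
Total cost = $922.
So Akron→S4 carries 25 tons.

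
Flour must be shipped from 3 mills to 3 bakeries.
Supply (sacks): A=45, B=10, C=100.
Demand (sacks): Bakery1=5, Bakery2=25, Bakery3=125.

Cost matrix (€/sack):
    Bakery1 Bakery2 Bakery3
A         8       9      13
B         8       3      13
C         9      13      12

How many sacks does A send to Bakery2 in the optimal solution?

Optimal shipments:
  A–Bakery1: 5 sacks
  A–Bakery2: 15 sacks
  A–Bakery3: 25 sacks
  B–Bakery2: 10 sacks
  C–Bakery3: 100 sacks
Total cost = €1730.
So A→Bakery2 carries 15 sacks.

15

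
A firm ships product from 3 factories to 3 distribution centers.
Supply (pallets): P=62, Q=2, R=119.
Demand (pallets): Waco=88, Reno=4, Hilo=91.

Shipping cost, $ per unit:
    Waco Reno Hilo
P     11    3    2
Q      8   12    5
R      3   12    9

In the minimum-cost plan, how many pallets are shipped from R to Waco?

Solving gives:
  P->Reno: 4 × $3 = $12
  P->Hilo: 58 × $2 = $116
  Q->Hilo: 2 × $5 = $10
  R->Waco: 88 × $3 = $264
  R->Hilo: 31 × $9 = $279
Total cost = $681.
So R→Waco carries 88 pallets.

88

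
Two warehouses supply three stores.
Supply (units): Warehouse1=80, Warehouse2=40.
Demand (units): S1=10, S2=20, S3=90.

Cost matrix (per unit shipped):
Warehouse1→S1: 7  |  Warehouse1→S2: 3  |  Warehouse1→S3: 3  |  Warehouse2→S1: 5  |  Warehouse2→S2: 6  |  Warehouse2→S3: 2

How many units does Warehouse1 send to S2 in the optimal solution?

Optimal shipments:
  Warehouse1→S2: 20 × 3 = 60
  Warehouse1→S3: 60 × 3 = 180
  Warehouse2→S1: 10 × 5 = 50
  Warehouse2→S3: 30 × 2 = 60
Total cost = 350.
So Warehouse1→S2 carries 20 units.

20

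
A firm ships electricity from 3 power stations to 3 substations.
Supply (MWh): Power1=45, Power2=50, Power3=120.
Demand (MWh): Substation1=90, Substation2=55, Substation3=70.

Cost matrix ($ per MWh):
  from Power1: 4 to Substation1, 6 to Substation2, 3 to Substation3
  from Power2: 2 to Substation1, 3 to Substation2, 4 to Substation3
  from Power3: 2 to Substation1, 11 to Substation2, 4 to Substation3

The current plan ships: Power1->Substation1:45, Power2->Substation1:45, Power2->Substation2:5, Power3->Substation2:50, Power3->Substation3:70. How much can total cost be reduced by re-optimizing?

Current plan cost = 45·4 + 45·2 + 5·3 + 50·11 + 70·4 = $1115.
Optimal plan:
  Power1 to Substation2: 5 × $6 = $30
  Power1 to Substation3: 40 × $3 = $120
  Power2 to Substation2: 50 × $3 = $150
  Power3 to Substation1: 90 × $2 = $180
  Power3 to Substation3: 30 × $4 = $120
Optimal cost = $600.
Saving = 1115 − 600 = $515.

515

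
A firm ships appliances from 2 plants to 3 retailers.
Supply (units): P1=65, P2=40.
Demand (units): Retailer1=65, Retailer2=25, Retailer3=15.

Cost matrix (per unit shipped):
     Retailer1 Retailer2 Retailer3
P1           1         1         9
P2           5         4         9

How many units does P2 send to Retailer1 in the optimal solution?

The minimum-cost plan:
  P1 to Retailer1: 65 units
  P2 to Retailer2: 25 units
  P2 to Retailer3: 15 units
Total cost = 300.
The route P2→Retailer1 is not used.

0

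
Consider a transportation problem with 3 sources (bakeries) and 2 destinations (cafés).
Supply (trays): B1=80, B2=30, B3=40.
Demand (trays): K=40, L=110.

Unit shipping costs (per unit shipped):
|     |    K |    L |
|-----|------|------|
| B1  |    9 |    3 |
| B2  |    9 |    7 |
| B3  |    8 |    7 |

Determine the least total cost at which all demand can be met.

770

A cheapest plan:
  B1→L: 80 × 3 = 240
  B2→L: 30 × 7 = 210
  B3→K: 40 × 8 = 320
Total = 240 + 210 + 320 = 770.
(Supply check: B1 ships 80; B2 ships 30; B3 ships 40.)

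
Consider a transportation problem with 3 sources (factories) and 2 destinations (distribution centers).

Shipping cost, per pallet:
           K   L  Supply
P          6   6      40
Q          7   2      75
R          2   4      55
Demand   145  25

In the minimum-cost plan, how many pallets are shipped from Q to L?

The minimum-cost plan:
  P–K: 40 × 6 = 240
  Q–K: 50 × 7 = 350
  Q–L: 25 × 2 = 50
  R–K: 55 × 2 = 110
Total cost = 750.
So Q→L carries 25 pallets.

25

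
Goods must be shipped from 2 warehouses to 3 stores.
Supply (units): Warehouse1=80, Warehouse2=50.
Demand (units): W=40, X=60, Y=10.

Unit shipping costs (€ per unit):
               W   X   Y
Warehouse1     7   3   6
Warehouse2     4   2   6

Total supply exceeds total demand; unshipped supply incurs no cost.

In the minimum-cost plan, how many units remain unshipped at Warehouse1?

Minimum-cost shipments:
  Warehouse1→X: 50 units
  Warehouse1→Y: 10 units
  Warehouse2→W: 40 units
  Warehouse2→X: 10 units
Total cost = €390.
Warehouse1 ships 60 of its 80, leaving 20.

20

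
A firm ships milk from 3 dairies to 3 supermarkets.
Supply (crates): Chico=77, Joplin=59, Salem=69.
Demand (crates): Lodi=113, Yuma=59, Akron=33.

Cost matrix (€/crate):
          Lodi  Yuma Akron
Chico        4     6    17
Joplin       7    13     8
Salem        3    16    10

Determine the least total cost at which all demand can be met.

Optimal allocation:
  Chico–Lodi: 18 crates
  Chico–Yuma: 59 crates
  Joplin–Lodi: 26 crates
  Joplin–Akron: 33 crates
  Salem–Lodi: 69 crates
Total cost = €1079.
(Supply check: Chico ships 77; Joplin ships 59; Salem ships 69.)

1079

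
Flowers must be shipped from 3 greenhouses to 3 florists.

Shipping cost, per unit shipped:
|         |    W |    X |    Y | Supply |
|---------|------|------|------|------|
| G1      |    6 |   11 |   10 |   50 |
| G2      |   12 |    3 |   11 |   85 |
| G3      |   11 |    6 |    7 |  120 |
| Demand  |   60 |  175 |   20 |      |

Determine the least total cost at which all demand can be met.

One minimum-cost allocation:
  G1–W: 50 bunches
  G2–X: 85 bunches
  G3–W: 10 bunches
  G3–X: 90 bunches
  G3–Y: 20 bunches
Total cost = 1345.

1345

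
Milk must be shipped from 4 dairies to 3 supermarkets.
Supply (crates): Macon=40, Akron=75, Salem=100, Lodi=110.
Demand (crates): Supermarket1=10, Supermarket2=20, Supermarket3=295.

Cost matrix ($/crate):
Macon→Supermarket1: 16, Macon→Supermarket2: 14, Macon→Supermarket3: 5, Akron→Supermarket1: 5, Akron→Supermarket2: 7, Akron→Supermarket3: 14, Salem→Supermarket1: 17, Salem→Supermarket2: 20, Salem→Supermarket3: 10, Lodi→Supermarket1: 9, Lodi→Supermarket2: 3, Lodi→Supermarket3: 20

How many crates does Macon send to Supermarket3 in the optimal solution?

40

Optimal shipments:
  Macon–Supermarket3: 40 × $5 = $200
  Akron–Supermarket3: 75 × $14 = $1050
  Salem–Supermarket3: 100 × $10 = $1000
  Lodi–Supermarket1: 10 × $9 = $90
  Lodi–Supermarket2: 20 × $3 = $60
  Lodi–Supermarket3: 80 × $20 = $1600
Total cost = $4000.
So Macon→Supermarket3 carries 40 crates.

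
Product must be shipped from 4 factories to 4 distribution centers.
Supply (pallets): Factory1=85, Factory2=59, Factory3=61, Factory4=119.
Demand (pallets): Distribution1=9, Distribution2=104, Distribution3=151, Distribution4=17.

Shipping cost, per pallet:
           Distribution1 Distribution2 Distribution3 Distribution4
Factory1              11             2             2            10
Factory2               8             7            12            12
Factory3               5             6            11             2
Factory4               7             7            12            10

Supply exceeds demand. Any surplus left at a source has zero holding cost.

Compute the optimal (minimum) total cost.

Optimal allocation:
  Factory1→Distribution3: 85 pallets
  Factory2→Distribution2: 59 pallets
  Factory3→Distribution1: 9 pallets
  Factory3→Distribution3: 35 pallets
  Factory3→Distribution4: 17 pallets
  Factory4→Distribution2: 45 pallets
  Factory4→Distribution3: 31 pallets
Total cost = 1734.

1734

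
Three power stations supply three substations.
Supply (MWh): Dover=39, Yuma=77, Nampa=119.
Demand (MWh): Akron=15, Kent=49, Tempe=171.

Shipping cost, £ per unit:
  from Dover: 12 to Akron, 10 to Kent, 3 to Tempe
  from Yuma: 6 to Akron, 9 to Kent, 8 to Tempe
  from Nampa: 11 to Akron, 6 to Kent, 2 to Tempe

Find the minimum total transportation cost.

A cheapest plan:
  Dover→Tempe: 39 MWh
  Yuma→Akron: 15 MWh
  Yuma→Kent: 49 MWh
  Yuma→Tempe: 13 MWh
  Nampa→Tempe: 119 MWh
Total cost = £990.
(Supply check: Dover ships 39; Yuma ships 77; Nampa ships 119.)

990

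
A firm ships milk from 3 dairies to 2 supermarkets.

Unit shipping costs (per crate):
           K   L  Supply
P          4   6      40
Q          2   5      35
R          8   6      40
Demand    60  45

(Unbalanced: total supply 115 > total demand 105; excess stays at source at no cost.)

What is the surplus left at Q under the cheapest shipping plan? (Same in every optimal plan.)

0

An optimal plan:
  P->K: 25 × 4 = 100
  P->L: 15 × 6 = 90
  Q->K: 35 × 2 = 70
  R->L: 30 × 6 = 180
Total cost = 440.
Q ships 35 of its 35, leaving 0.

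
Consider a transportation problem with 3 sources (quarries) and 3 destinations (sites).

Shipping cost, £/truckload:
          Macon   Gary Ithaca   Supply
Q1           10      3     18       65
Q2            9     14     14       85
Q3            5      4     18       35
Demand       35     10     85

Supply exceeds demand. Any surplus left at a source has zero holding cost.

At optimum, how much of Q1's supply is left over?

An optimal plan:
  Q1->Gary: 10 × £3 = £30
  Q2->Ithaca: 85 × £14 = £1190
  Q3->Macon: 35 × £5 = £175
Total cost = £1395.
Q1 ships 10 of its 65, leaving 55.

55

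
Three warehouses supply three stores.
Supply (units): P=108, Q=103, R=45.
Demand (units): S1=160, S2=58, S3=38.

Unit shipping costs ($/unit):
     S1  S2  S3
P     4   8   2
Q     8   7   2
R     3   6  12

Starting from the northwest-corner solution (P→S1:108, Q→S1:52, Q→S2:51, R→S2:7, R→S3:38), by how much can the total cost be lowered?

Current plan cost = 108·4 + 52·8 + 51·7 + 7·6 + 38·12 = $1703.
Optimal plan:
  P→S1: 108 × $4 = $432
  Q→S1: 7 × $8 = $56
  Q→S2: 58 × $7 = $406
  Q→S3: 38 × $2 = $76
  R→S1: 45 × $3 = $135
Optimal cost = $1105.
Saving = 1703 − 1105 = $598.

598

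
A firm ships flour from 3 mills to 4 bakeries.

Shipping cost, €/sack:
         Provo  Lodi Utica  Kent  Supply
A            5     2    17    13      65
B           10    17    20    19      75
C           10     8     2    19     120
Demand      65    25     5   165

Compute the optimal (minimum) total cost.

3605

An optimal shipping plan:
  A→Lodi: 25 × €2 = €50
  A→Kent: 40 × €13 = €520
  B→Kent: 75 × €19 = €1425
  C→Provo: 65 × €10 = €650
  C→Utica: 5 × €2 = €10
  C→Kent: 50 × €19 = €950
Total = 50 + 520 + 1425 + 650 + 10 + 950 = €3605.
(Supply check: A ships 65; B ships 75; C ships 120.)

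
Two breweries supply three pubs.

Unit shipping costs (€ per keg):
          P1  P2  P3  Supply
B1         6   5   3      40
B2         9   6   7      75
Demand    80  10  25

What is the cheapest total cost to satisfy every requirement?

One minimum-cost allocation:
  B1->P1: 15 × €6 = €90
  B1->P3: 25 × €3 = €75
  B2->P1: 65 × €9 = €585
  B2->P2: 10 × €6 = €60
Total = 90 + 75 + 585 + 60 = €810.

810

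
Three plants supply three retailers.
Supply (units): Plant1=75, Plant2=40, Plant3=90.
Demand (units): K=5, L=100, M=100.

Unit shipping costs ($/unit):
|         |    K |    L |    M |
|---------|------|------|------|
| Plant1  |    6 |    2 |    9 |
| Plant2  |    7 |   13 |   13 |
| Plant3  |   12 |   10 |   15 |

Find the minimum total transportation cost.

An optimal shipping plan:
  Plant1→L: 75 units
  Plant2→K: 5 units
  Plant2→M: 35 units
  Plant3→L: 25 units
  Plant3→M: 65 units
Total cost = $1865.
(Supply check: Plant1 ships 75; Plant2 ships 40; Plant3 ships 90.)

1865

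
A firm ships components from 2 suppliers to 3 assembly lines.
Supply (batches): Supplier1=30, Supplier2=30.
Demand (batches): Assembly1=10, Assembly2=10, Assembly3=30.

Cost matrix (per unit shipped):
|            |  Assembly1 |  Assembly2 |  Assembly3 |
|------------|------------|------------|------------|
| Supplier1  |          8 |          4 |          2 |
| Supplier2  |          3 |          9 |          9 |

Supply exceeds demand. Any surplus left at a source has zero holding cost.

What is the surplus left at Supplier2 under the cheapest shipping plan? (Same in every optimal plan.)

An optimal plan:
  Supplier1→Assembly3: 30 × 2 = 60
  Supplier2→Assembly1: 10 × 3 = 30
  Supplier2→Assembly2: 10 × 9 = 90
Total cost = 180.
Supplier2 ships 20 of its 30, leaving 10.

10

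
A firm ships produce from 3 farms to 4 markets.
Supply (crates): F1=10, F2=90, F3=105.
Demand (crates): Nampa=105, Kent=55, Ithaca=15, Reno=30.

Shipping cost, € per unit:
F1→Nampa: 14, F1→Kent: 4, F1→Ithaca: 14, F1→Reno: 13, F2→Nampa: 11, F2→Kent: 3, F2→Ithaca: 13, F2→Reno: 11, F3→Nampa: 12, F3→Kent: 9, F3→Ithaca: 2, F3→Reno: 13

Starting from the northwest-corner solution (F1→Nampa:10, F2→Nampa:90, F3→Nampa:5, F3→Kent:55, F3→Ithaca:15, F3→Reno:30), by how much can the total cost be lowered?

325

Current plan cost = 10·14 + 90·11 + 5·12 + 55·9 + 15·2 + 30·13 = €2105.
Optimal plan:
  F1 to Kent: 10 × €4 = €40
  F2 to Nampa: 15 × €11 = €165
  F2 to Kent: 45 × €3 = €135
  F2 to Reno: 30 × €11 = €330
  F3 to Nampa: 90 × €12 = €1080
  F3 to Ithaca: 15 × €2 = €30
Optimal cost = €1780.
Saving = 2105 − 1780 = €325.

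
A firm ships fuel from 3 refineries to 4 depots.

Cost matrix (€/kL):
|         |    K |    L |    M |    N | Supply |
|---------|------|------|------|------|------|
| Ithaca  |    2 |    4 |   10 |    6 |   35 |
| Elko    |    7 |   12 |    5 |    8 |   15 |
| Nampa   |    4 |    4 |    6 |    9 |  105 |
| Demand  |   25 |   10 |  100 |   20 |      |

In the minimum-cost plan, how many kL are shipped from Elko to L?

The minimum-cost plan:
  Ithaca–K: 15 × €2 = €30
  Ithaca–N: 20 × €6 = €120
  Elko–M: 15 × €5 = €75
  Nampa–K: 10 × €4 = €40
  Nampa–L: 10 × €4 = €40
  Nampa–M: 85 × €6 = €510
Total cost = €815.
The route Elko→L is not used.

0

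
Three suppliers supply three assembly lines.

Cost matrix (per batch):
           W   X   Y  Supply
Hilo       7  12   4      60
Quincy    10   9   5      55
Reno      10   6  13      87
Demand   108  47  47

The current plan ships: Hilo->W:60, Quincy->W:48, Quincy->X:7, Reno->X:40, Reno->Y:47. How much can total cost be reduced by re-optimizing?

397

Current plan cost = 60·7 + 48·10 + 7·9 + 40·6 + 47·13 = 1814.
Optimal plan:
  Hilo–W: 60 × 7 = 420
  Quincy–W: 8 × 10 = 80
  Quincy–Y: 47 × 5 = 235
  Reno–W: 40 × 10 = 400
  Reno–X: 47 × 6 = 282
Optimal cost = 1417.
Saving = 1814 − 1417 = 397.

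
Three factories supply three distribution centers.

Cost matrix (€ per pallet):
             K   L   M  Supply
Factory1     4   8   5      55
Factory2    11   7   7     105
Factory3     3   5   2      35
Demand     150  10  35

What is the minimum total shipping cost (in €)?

A cheapest plan:
  Factory1–K: 55 pallets
  Factory2–K: 60 pallets
  Factory2–L: 10 pallets
  Factory2–M: 35 pallets
  Factory3–K: 35 pallets
Total cost = €1300.

1300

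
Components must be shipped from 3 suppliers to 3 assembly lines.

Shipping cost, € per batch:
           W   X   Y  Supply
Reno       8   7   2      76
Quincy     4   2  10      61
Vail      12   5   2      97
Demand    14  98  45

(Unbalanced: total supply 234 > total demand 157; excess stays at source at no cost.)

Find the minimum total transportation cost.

495

One minimum-cost allocation:
  Quincy→W: 14 × €4 = €56
  Quincy→X: 47 × €2 = €94
  Vail→X: 51 × €5 = €255
  Vail→Y: 45 × €2 = €90
Total = 56 + 94 + 255 + 90 = €495.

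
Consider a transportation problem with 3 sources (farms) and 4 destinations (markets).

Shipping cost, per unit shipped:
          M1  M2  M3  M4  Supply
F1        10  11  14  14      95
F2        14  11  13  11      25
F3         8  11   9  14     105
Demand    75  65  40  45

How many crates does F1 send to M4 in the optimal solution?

Optimal shipments:
  F1→M1: 10 × 10 = 100
  F1→M2: 65 × 11 = 715
  F1→M4: 20 × 14 = 280
  F2→M4: 25 × 11 = 275
  F3→M1: 65 × 8 = 520
  F3→M3: 40 × 9 = 360
Total cost = 2250.
So F1→M4 carries 20 crates.

20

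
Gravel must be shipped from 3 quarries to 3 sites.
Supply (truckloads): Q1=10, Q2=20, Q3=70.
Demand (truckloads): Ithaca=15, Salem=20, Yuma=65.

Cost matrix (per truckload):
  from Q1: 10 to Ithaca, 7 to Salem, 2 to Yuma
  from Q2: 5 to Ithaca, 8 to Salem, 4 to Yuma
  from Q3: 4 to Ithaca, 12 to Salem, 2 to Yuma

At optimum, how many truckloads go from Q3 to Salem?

Optimal shipments:
  Q1–Salem: 10 truckloads
  Q2–Ithaca: 10 truckloads
  Q2–Salem: 10 truckloads
  Q3–Ithaca: 5 truckloads
  Q3–Yuma: 65 truckloads
Total cost = 350.
The route Q3→Salem is not used.

0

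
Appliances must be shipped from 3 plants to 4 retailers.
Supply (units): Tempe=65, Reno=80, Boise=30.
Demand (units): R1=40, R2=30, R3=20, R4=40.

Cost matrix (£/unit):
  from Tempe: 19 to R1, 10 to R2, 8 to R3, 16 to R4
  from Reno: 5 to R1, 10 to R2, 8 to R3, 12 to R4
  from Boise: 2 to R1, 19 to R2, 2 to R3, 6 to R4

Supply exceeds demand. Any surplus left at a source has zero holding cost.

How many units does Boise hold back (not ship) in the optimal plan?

0

Minimum-cost shipments:
  Tempe–R3: 20 × £8 = £160
  Reno–R1: 40 × £5 = £200
  Reno–R2: 30 × £10 = £300
  Reno–R4: 10 × £12 = £120
  Boise–R4: 30 × £6 = £180
Total cost = £960.
Boise ships 30 of its 30, leaving 0.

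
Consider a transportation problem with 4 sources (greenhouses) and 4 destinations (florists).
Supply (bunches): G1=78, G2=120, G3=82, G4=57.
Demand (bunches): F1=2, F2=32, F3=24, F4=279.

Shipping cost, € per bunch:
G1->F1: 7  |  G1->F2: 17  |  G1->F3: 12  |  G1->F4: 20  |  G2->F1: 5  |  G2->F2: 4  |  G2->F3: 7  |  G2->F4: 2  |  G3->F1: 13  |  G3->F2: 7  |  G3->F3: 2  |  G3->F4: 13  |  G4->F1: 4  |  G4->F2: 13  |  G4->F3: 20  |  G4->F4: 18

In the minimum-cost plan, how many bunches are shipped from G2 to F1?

0

Solving gives:
  G1 to F4: 78 bunches
  G2 to F4: 120 bunches
  G3 to F2: 32 bunches
  G3 to F3: 24 bunches
  G3 to F4: 26 bunches
  G4 to F1: 2 bunches
  G4 to F4: 55 bunches
Total cost = €3408.
The route G2→F1 is not used.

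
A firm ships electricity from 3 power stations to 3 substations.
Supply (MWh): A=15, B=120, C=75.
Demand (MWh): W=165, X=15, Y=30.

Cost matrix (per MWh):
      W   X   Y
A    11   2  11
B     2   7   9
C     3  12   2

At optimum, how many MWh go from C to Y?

30

Solving gives:
  A→X: 15 × 2 = 30
  B→W: 120 × 2 = 240
  C→W: 45 × 3 = 135
  C→Y: 30 × 2 = 60
Total cost = 465.
So C→Y carries 30 MWh.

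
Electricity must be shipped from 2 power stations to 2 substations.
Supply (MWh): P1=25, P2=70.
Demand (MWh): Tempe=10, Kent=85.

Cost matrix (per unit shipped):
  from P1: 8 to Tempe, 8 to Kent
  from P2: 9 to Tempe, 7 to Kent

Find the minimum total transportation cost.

An optimal shipping plan:
  P1->Tempe: 10 × 8 = 80
  P1->Kent: 15 × 8 = 120
  P2->Kent: 70 × 7 = 490
Total = 80 + 120 + 490 = 690.
(Supply check: P1 ships 25; P2 ships 70.)

690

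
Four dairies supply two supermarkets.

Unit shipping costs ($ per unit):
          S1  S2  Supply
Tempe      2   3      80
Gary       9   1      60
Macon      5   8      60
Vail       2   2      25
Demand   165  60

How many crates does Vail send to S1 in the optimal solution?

25

Optimal shipments:
  Tempe→S1: 80 crates
  Gary→S2: 60 crates
  Macon→S1: 60 crates
  Vail→S1: 25 crates
Total cost = $570.
So Vail→S1 carries 25 crates.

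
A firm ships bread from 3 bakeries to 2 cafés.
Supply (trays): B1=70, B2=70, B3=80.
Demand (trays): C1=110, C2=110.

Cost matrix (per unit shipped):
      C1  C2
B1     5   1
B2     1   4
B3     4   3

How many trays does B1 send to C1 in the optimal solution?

Optimal shipments:
  B1 to C2: 70 trays
  B2 to C1: 70 trays
  B3 to C1: 40 trays
  B3 to C2: 40 trays
Total cost = 420.
The route B1→C1 is not used.

0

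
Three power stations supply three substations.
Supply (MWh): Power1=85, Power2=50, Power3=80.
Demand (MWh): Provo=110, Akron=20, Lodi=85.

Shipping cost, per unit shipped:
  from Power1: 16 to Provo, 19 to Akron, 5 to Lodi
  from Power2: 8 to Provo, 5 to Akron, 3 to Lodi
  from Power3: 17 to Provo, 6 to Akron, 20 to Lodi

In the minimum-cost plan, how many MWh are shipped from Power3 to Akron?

20

Solving gives:
  Power1 to Lodi: 85 × 5 = 425
  Power2 to Provo: 50 × 8 = 400
  Power3 to Provo: 60 × 17 = 1020
  Power3 to Akron: 20 × 6 = 120
Total cost = 1965.
So Power3→Akron carries 20 MWh.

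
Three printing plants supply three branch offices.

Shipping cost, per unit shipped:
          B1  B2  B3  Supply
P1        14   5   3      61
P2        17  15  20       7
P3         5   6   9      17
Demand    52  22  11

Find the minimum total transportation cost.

A cheapest plan:
  P1->B1: 28 boxes
  P1->B2: 22 boxes
  P1->B3: 11 boxes
  P2->B1: 7 boxes
  P3->B1: 17 boxes
Total cost = 739.

739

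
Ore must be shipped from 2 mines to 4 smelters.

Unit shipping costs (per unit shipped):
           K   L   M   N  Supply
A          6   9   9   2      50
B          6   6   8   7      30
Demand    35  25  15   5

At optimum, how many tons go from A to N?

5

The minimum-cost plan:
  A→K: 35 × 6 = 210
  A→M: 10 × 9 = 90
  A→N: 5 × 2 = 10
  B→L: 25 × 6 = 150
  B→M: 5 × 8 = 40
Total cost = 500.
So A→N carries 5 tons.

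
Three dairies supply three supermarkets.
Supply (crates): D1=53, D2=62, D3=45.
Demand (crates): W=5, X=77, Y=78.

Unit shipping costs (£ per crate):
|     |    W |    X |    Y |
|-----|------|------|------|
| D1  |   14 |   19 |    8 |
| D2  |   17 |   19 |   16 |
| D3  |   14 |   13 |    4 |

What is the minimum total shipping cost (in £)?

An optimal shipping plan:
  D1 to W: 5 × £14 = £70
  D1 to Y: 48 × £8 = £384
  D2 to X: 62 × £19 = £1178
  D3 to X: 15 × £13 = £195
  D3 to Y: 30 × £4 = £120
Total = 70 + 384 + 1178 + 195 + 120 = £1947.
(Supply check: D1 ships 53; D2 ships 62; D3 ships 45.)

1947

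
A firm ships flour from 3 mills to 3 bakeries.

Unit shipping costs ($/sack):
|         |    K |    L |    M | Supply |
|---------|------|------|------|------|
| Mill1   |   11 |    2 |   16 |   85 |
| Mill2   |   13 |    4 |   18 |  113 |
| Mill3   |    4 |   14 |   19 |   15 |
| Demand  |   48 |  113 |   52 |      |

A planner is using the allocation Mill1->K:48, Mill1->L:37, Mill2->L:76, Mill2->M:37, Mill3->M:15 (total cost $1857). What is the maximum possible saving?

150

Current plan cost = 48·11 + 37·2 + 76·4 + 37·18 + 15·19 = $1857.
Optimal plan:
  Mill1–L: 33 × $2 = $66
  Mill1–M: 52 × $16 = $832
  Mill2–K: 33 × $13 = $429
  Mill2–L: 80 × $4 = $320
  Mill3–K: 15 × $4 = $60
Optimal cost = $1707.
Saving = 1857 − 1707 = $150.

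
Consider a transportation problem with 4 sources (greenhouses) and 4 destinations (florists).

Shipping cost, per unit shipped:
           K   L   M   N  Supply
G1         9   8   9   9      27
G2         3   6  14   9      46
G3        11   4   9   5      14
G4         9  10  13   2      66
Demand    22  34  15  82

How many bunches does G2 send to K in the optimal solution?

22

Optimal shipments:
  G1→M: 15 × 9 = 135
  G1→N: 12 × 9 = 108
  G2→K: 22 × 3 = 66
  G2→L: 24 × 6 = 144
  G3→L: 10 × 4 = 40
  G3→N: 4 × 5 = 20
  G4→N: 66 × 2 = 132
Total cost = 645.
So G2→K carries 22 bunches.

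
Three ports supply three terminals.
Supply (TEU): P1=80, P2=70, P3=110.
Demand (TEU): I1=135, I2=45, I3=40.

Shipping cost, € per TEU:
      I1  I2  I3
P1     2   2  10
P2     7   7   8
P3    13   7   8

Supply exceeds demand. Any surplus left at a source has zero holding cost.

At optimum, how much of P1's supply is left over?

An optimal plan:
  P1→I1: 65 × €2 = €130
  P1→I2: 15 × €2 = €30
  P2→I1: 70 × €7 = €490
  P3→I2: 30 × €7 = €210
  P3→I3: 40 × €8 = €320
Total cost = €1180.
P1 ships 80 of its 80, leaving 0.

0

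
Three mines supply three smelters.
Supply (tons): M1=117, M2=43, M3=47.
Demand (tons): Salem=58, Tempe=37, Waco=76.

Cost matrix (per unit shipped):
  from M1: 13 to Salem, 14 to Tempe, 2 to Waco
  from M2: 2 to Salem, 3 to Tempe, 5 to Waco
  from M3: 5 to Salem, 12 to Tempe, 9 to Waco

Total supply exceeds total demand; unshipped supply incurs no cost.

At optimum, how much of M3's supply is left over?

0

An optimal plan:
  M1 to Tempe: 5 × 14 = 70
  M1 to Waco: 76 × 2 = 152
  M2 to Salem: 11 × 2 = 22
  M2 to Tempe: 32 × 3 = 96
  M3 to Salem: 47 × 5 = 235
Total cost = 575.
M3 ships 47 of its 47, leaving 0.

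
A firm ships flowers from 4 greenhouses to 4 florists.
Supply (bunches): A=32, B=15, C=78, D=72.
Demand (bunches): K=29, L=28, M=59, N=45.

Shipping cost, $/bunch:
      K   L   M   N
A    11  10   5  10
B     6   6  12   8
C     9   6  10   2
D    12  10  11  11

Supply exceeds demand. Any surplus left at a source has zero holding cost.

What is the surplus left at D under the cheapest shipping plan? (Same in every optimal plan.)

36

Minimum-cost shipments:
  A to M: 32 bunches
  B to K: 15 bunches
  C to K: 5 bunches
  C to L: 28 bunches
  C to N: 45 bunches
  D to K: 9 bunches
  D to M: 27 bunches
Total cost = $958.
D ships 36 of its 72, leaving 36.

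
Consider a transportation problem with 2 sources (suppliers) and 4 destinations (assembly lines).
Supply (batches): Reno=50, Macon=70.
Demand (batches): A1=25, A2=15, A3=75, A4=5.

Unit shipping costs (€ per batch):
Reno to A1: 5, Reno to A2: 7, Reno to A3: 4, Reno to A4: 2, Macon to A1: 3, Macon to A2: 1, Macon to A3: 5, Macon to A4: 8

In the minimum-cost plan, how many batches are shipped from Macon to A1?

Solving gives:
  Reno->A3: 45 batches
  Reno->A4: 5 batches
  Macon->A1: 25 batches
  Macon->A2: 15 batches
  Macon->A3: 30 batches
Total cost = €430.
So Macon→A1 carries 25 batches.

25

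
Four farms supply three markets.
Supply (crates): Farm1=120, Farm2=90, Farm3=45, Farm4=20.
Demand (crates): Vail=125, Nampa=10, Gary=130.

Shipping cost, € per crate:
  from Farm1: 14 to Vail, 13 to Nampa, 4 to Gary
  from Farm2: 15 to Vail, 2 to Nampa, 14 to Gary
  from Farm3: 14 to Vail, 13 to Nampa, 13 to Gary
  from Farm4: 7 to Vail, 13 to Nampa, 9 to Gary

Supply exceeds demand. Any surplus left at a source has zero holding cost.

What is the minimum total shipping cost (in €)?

A cheapest plan:
  Farm1->Gary: 120 crates
  Farm2->Vail: 70 crates
  Farm2->Nampa: 10 crates
  Farm3->Vail: 35 crates
  Farm3->Gary: 10 crates
  Farm4->Vail: 20 crates
Total cost = €2310.

2310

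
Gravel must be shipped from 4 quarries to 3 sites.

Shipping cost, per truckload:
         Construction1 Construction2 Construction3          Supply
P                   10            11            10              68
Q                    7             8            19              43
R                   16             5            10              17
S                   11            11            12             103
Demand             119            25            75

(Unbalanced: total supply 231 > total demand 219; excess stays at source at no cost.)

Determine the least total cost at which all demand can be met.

Optimal allocation:
  P to Construction3: 68 × 10 = 680
  Q to Construction1: 43 × 7 = 301
  R to Construction2: 17 × 5 = 85
  S to Construction1: 76 × 11 = 836
  S to Construction2: 8 × 11 = 88
  S to Construction3: 7 × 12 = 84
Total = 680 + 301 + 85 + 836 + 88 + 84 = 2074.

2074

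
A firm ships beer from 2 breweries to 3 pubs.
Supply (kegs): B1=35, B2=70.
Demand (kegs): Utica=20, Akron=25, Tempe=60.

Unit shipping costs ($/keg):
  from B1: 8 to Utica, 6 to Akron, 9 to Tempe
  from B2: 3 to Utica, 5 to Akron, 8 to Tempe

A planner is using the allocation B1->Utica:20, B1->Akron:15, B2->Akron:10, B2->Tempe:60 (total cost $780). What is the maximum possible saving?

Current plan cost = 20·8 + 15·6 + 10·5 + 60·8 = $780.
Optimal plan:
  B1->Akron: 25 × $6 = $150
  B1->Tempe: 10 × $9 = $90
  B2->Utica: 20 × $3 = $60
  B2->Tempe: 50 × $8 = $400
Optimal cost = $700.
Saving = 780 − 700 = $80.

80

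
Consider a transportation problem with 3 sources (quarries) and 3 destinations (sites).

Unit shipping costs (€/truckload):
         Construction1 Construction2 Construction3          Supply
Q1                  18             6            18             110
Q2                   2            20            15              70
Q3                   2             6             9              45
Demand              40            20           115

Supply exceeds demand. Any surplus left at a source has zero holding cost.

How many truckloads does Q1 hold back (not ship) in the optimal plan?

An optimal plan:
  Q1→Construction2: 20 × €6 = €120
  Q1→Construction3: 40 × €18 = €720
  Q2→Construction1: 40 × €2 = €80
  Q2→Construction3: 30 × €15 = €450
  Q3→Construction3: 45 × €9 = €405
Total cost = €1775.
Q1 ships 60 of its 110, leaving 50.

50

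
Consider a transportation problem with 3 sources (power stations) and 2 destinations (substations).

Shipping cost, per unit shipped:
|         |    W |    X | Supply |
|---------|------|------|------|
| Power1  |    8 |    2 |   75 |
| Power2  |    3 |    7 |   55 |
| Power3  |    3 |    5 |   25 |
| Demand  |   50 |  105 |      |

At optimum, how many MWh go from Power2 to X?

5

Solving gives:
  Power1 to X: 75 × 2 = 150
  Power2 to W: 50 × 3 = 150
  Power2 to X: 5 × 7 = 35
  Power3 to X: 25 × 5 = 125
Total cost = 460.
So Power2→X carries 5 MWh.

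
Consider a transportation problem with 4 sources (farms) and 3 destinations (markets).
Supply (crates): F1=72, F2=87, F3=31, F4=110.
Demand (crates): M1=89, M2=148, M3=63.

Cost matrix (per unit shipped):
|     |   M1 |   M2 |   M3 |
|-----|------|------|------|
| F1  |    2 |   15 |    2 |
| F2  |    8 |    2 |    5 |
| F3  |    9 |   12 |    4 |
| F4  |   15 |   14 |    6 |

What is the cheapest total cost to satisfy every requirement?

A cheapest plan:
  F1 to M1: 72 × 2 = 144
  F2 to M2: 87 × 2 = 174
  F3 to M1: 17 × 9 = 153
  F3 to M2: 14 × 12 = 168
  F4 to M2: 47 × 14 = 658
  F4 to M3: 63 × 6 = 378
Total = 144 + 174 + 153 + 168 + 658 + 378 = 1675.

1675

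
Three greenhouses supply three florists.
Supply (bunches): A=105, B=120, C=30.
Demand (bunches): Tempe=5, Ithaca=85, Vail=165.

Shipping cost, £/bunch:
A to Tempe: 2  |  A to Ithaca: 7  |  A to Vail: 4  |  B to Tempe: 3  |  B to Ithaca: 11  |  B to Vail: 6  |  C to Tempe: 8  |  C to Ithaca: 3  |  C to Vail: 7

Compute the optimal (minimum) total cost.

1380

One minimum-cost allocation:
  A->Ithaca: 55 × £7 = £385
  A->Vail: 50 × £4 = £200
  B->Tempe: 5 × £3 = £15
  B->Vail: 115 × £6 = £690
  C->Ithaca: 30 × £3 = £90
Total = 385 + 200 + 15 + 690 + 90 = £1380.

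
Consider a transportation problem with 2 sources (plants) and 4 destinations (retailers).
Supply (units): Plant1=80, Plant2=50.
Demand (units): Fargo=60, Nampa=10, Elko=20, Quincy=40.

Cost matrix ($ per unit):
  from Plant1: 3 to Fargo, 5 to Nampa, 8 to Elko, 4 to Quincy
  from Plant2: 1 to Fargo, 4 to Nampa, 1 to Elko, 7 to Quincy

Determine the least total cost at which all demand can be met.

350

Optimal allocation:
  Plant1–Fargo: 30 × $3 = $90
  Plant1–Nampa: 10 × $5 = $50
  Plant1–Quincy: 40 × $4 = $160
  Plant2–Fargo: 30 × $1 = $30
  Plant2–Elko: 20 × $1 = $20
Total = 90 + 50 + 160 + 30 + 20 = $350.
(Supply check: Plant1 ships 80; Plant2 ships 50.)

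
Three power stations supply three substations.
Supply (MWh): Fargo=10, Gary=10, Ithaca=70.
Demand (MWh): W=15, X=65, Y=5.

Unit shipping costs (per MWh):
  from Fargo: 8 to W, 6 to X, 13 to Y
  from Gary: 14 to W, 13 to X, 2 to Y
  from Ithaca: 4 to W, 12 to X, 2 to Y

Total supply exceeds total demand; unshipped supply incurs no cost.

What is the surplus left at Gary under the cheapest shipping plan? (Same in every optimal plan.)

An optimal plan:
  Fargo–X: 10 × 6 = 60
  Gary–Y: 5 × 2 = 10
  Ithaca–W: 15 × 4 = 60
  Ithaca–X: 55 × 12 = 660
Total cost = 790.
Gary ships 5 of its 10, leaving 5.

5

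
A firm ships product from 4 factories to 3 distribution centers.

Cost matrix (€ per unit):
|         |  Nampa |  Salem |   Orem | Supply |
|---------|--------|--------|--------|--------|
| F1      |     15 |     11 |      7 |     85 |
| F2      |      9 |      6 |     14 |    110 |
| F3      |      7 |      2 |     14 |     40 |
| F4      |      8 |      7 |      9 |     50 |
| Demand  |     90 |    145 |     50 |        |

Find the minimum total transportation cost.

1995

An optimal shipping plan:
  F1->Salem: 35 pallets
  F1->Orem: 50 pallets
  F2->Nampa: 40 pallets
  F2->Salem: 70 pallets
  F3->Salem: 40 pallets
  F4->Nampa: 50 pallets
Total cost = €1995.
(Supply check: F1 ships 85; F2 ships 110; F3 ships 40; F4 ships 50.)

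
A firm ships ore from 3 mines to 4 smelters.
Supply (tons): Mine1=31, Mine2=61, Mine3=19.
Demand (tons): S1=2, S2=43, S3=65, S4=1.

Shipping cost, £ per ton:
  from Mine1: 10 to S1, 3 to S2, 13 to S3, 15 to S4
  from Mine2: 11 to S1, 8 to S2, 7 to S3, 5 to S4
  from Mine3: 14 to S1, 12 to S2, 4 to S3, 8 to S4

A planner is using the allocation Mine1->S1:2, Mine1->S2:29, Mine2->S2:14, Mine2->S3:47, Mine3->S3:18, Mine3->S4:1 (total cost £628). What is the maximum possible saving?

Current plan cost = 2·10 + 29·3 + 14·8 + 47·7 + 18·4 + 1·8 = £628.
Optimal plan:
  Mine1->S2: 31 × £3 = £93
  Mine2->S1: 2 × £11 = £22
  Mine2->S2: 12 × £8 = £96
  Mine2->S3: 46 × £7 = £322
  Mine2->S4: 1 × £5 = £5
  Mine3->S3: 19 × £4 = £76
Optimal cost = £614.
Saving = 628 − 614 = £14.

14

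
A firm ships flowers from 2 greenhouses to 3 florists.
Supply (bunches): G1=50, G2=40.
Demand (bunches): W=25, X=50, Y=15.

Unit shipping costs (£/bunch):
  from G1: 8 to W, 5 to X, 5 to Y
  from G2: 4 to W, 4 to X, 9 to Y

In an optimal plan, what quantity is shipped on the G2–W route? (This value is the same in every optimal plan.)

Solving gives:
  G1→X: 35 bunches
  G1→Y: 15 bunches
  G2→W: 25 bunches
  G2→X: 15 bunches
Total cost = £410.
So G2→W carries 25 bunches.

25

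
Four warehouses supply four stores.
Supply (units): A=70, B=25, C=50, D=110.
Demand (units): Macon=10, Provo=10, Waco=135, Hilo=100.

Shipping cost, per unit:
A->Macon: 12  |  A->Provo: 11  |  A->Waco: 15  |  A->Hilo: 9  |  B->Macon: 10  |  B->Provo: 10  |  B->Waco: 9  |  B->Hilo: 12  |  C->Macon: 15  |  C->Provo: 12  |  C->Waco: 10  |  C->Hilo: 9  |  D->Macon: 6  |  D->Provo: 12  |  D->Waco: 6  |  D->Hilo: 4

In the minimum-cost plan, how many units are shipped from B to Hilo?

0

Solving gives:
  A→Provo: 10 units
  A→Hilo: 60 units
  B→Waco: 25 units
  C→Waco: 50 units
  D→Macon: 10 units
  D→Waco: 60 units
  D→Hilo: 40 units
Total cost = 1955.
The route B→Hilo is not used.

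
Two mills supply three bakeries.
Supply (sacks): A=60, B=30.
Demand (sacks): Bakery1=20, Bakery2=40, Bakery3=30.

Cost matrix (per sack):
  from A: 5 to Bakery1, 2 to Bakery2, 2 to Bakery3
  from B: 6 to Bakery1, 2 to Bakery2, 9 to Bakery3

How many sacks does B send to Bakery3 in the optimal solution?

Optimal shipments:
  A->Bakery1: 20 × 5 = 100
  A->Bakery2: 10 × 2 = 20
  A->Bakery3: 30 × 2 = 60
  B->Bakery2: 30 × 2 = 60
Total cost = 240.
The route B→Bakery3 is not used.

0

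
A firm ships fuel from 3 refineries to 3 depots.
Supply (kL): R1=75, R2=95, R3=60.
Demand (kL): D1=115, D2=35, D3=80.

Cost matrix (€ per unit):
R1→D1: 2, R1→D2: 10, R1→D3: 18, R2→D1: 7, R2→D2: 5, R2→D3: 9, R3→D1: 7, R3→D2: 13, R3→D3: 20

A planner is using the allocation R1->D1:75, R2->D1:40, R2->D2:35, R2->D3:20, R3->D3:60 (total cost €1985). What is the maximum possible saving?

500

Current plan cost = 75·2 + 40·7 + 35·5 + 20·9 + 60·20 = €1985.
Optimal plan:
  R1→D1: 75 × €2 = €150
  R2→D2: 15 × €5 = €75
  R2→D3: 80 × €9 = €720
  R3→D1: 40 × €7 = €280
  R3→D2: 20 × €13 = €260
Optimal cost = €1485.
Saving = 1985 − 1485 = €500.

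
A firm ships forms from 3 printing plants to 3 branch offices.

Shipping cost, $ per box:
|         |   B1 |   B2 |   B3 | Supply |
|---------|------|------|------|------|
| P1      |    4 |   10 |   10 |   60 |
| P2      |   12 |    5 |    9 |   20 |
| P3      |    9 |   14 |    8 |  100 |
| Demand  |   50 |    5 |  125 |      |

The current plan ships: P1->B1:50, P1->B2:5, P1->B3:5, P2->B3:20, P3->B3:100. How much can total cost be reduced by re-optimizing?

Current plan cost = 50·4 + 5·10 + 5·10 + 20·9 + 100·8 = $1280.
Optimal plan:
  P1->B1: 50 × $4 = $200
  P1->B3: 10 × $10 = $100
  P2->B2: 5 × $5 = $25
  P2->B3: 15 × $9 = $135
  P3->B3: 100 × $8 = $800
Optimal cost = $1260.
Saving = 1280 − 1260 = $20.

20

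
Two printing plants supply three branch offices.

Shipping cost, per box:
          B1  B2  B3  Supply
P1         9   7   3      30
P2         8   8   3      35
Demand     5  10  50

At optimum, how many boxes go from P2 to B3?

30

Solving gives:
  P1–B2: 10 boxes
  P1–B3: 20 boxes
  P2–B1: 5 boxes
  P2–B3: 30 boxes
Total cost = 260.
So P2→B3 carries 30 boxes.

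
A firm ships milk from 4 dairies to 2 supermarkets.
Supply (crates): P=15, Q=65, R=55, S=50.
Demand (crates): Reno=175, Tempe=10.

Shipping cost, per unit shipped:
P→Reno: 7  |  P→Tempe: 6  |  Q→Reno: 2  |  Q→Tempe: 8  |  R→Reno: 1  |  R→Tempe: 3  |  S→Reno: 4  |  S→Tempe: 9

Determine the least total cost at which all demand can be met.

One minimum-cost allocation:
  P–Reno: 5 × 7 = 35
  P–Tempe: 10 × 6 = 60
  Q–Reno: 65 × 2 = 130
  R–Reno: 55 × 1 = 55
  S–Reno: 50 × 4 = 200
Total = 35 + 60 + 130 + 55 + 200 = 480.

480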